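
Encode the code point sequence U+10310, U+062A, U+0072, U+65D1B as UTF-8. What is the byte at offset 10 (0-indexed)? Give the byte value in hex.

0x9B

U+10310 → 4-byte form F0 90 8C 90 at offsets 0–3.
U+062A → 2-byte form D8 AA at offsets 4–5.
U+0072 → 1-byte form 72 at offsets 6–6.
U+65D1B → 4-byte form F1 A5 B4 9B at offsets 7–10.
Offset 10 falls in char 4's range; it's byte 4 of F1 A5 B4 9B = 0x9B.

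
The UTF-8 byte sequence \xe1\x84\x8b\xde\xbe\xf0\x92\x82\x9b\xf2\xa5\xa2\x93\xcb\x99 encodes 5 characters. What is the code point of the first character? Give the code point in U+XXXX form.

Offset 0: leading byte 0xE1 = 11100001 → 3-byte char #1 = E1 84 8B.
Leading byte 0xE1 = 11100001 matches 1110xxxx → 3-byte sequence.
Byte 1: 0xE1 = 11100001, payload 0001 (4 bits).
Byte 2: 0x84 = 10000100 (10xxxxxx ✓), payload 000100.
Byte 3: 0x8B = 10001011 (10xxxxxx ✓), payload 001011.
Concatenate: 0001000100001011 = 0x110B (16 bits → U+110B).

U+110B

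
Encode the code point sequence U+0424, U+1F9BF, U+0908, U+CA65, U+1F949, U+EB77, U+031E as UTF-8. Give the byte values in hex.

U+0424: 2-byte form → D0 A4.
U+1F9BF: 4-byte form → F0 9F A6 BF.
U+0908: 3-byte form → E0 A4 88.
U+CA65: 3-byte form → EC A9 A5.
U+1F949: 4-byte form → F0 9F A5 89.
U+EB77: 3-byte form → EE AD B7.
U+031E: 2-byte form → CC 9E.
Concatenated (21 bytes): D0 A4 F0 9F A6 BF E0 A4 88 EC A9 A5 F0 9F A5 89 EE AD B7 CC 9E.

D0 A4 F0 9F A6 BF E0 A4 88 EC A9 A5 F0 9F A5 89 EE AD B7 CC 9E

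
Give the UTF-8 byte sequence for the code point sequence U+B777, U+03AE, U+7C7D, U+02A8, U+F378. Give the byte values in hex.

U+B777: 3-byte form → EB 9D B7.
U+03AE: 2-byte form → CE AE.
U+7C7D: 3-byte form → E7 B1 BD.
U+02A8: 2-byte form → CA A8.
U+F378: 3-byte form → EF 8D B8.
Concatenated (13 bytes): EB 9D B7 CE AE E7 B1 BD CA A8 EF 8D B8.

EB 9D B7 CE AE E7 B1 BD CA A8 EF 8D B8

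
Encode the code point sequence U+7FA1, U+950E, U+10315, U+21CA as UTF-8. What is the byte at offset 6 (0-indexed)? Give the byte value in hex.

U+7FA1 → 3-byte form E7 BE A1 at offsets 0–2.
U+950E → 3-byte form E9 94 8E at offsets 3–5.
U+10315 → 4-byte form F0 90 8C 95 at offsets 6–9.
Offset 6 falls in char 3's range; it's byte 1 of F0 90 8C 95 = 0xF0.

0xF0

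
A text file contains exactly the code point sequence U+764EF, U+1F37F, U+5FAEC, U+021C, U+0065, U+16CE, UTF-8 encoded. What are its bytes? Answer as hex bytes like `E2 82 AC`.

U+764EF: 4-byte form → F1 B6 93 AF.
U+1F37F: 4-byte form → F0 9F 8D BF.
U+5FAEC: 4-byte form → F1 9F AB AC.
U+021C: 2-byte form → C8 9C.
U+0065: 1-byte form → 65.
U+16CE: 3-byte form → E1 9B 8E.
Concatenated (18 bytes): F1 B6 93 AF F0 9F 8D BF F1 9F AB AC C8 9C 65 E1 9B 8E.

F1 B6 93 AF F0 9F 8D BF F1 9F AB AC C8 9C 65 E1 9B 8E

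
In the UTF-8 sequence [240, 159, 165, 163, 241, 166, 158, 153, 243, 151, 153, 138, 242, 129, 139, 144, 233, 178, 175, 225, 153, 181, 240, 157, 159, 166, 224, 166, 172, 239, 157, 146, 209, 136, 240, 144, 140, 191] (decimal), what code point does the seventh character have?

Offset 0: leading byte 0xF0 = 11110000 → 4-byte char #1 = F0 9F A5 A3.
Offset 4: leading byte 0xF1 = 11110001 → 4-byte char #2 = F1 A6 9E 99.
Offset 8: leading byte 0xF3 = 11110011 → 4-byte char #3 = F3 97 99 8A.
Offset 12: leading byte 0xF2 = 11110010 → 4-byte char #4 = F2 81 8B 90.
Offset 16: leading byte 0xE9 = 11101001 → 3-byte char #5 = E9 B2 AF.
Offset 19: leading byte 0xE1 = 11100001 → 3-byte char #6 = E1 99 B5.
Offset 22: leading byte 0xF0 = 11110000 → 4-byte char #7 = F0 9D 9F A6.
Leading byte 0xF0 = 11110000 matches 11110xxx → 4-byte sequence.
Byte 1: 0xF0 = 11110000, payload 000 (3 bits).
Byte 2: 0x9D = 10011101 (10xxxxxx ✓), payload 011101.
Byte 3: 0x9F = 10011111 (10xxxxxx ✓), payload 011111.
Byte 4: 0xA6 = 10100110 (10xxxxxx ✓), payload 100110.
Concatenate: 000011101011111100110 = 0x1D7E6 (21 bits → U+1D7E6).

U+1D7E6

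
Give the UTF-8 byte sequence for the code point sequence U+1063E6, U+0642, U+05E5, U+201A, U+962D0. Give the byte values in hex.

U+1063E6: 4-byte form → F4 86 8F A6.
U+0642: 2-byte form → D9 82.
U+05E5: 2-byte form → D7 A5.
U+201A: 3-byte form → E2 80 9A.
U+962D0: 4-byte form → F2 96 8B 90.
Concatenated (15 bytes): F4 86 8F A6 D9 82 D7 A5 E2 80 9A F2 96 8B 90.

F4 86 8F A6 D9 82 D7 A5 E2 80 9A F2 96 8B 90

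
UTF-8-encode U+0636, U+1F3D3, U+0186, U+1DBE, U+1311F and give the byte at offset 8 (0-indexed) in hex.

0xE1

U+0636 → 2-byte form D8 B6 at offsets 0–1.
U+1F3D3 → 4-byte form F0 9F 8F 93 at offsets 2–5.
U+0186 → 2-byte form C6 86 at offsets 6–7.
U+1DBE → 3-byte form E1 B6 BE at offsets 8–10.
Offset 8 falls in char 4's range; it's byte 1 of E1 B6 BE = 0xE1.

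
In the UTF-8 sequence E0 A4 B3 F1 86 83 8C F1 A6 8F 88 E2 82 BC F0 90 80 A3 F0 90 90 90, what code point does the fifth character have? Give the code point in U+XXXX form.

U+10023

Offset 0: leading byte 0xE0 = 11100000 → 3-byte char #1 = E0 A4 B3.
Offset 3: leading byte 0xF1 = 11110001 → 4-byte char #2 = F1 86 83 8C.
Offset 7: leading byte 0xF1 = 11110001 → 4-byte char #3 = F1 A6 8F 88.
Offset 11: leading byte 0xE2 = 11100010 → 3-byte char #4 = E2 82 BC.
Offset 14: leading byte 0xF0 = 11110000 → 4-byte char #5 = F0 90 80 A3.
Leading byte 0xF0 = 11110000 matches 11110xxx → 4-byte sequence.
Byte 1: 0xF0 = 11110000, payload 000 (3 bits).
Byte 2: 0x90 = 10010000 (10xxxxxx ✓), payload 010000.
Byte 3: 0x80 = 10000000 (10xxxxxx ✓), payload 000000.
Byte 4: 0xA3 = 10100011 (10xxxxxx ✓), payload 100011.
Concatenate: 000010000000000100011 = 0x10023 (21 bits → U+10023).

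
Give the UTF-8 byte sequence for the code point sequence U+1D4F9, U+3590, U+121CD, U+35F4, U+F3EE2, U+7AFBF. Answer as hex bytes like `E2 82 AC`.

U+1D4F9: 4-byte form → F0 9D 93 B9.
U+3590: 3-byte form → E3 96 90.
U+121CD: 4-byte form → F0 92 87 8D.
U+35F4: 3-byte form → E3 97 B4.
U+F3EE2: 4-byte form → F3 B3 BB A2.
U+7AFBF: 4-byte form → F1 BA BE BF.
Concatenated (22 bytes): F0 9D 93 B9 E3 96 90 F0 92 87 8D E3 97 B4 F3 B3 BB A2 F1 BA BE BF.

F0 9D 93 B9 E3 96 90 F0 92 87 8D E3 97 B4 F3 B3 BB A2 F1 BA BE BF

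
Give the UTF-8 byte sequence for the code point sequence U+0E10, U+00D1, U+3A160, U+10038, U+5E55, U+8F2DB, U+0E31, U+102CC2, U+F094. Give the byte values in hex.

E0 B8 90 C3 91 F0 BA 85 A0 F0 90 80 B8 E5 B9 95 F2 8F 8B 9B E0 B8 B1 F4 82 B3 82 EF 82 94

U+0E10: 3-byte form → E0 B8 90.
U+00D1: 2-byte form → C3 91.
U+3A160: 4-byte form → F0 BA 85 A0.
U+10038: 4-byte form → F0 90 80 B8.
U+5E55: 3-byte form → E5 B9 95.
U+8F2DB: 4-byte form → F2 8F 8B 9B.
U+0E31: 3-byte form → E0 B8 B1.
U+102CC2: 4-byte form → F4 82 B3 82.
U+F094: 3-byte form → EF 82 94.
Concatenated (30 bytes): E0 B8 90 C3 91 F0 BA 85 A0 F0 90 80 B8 E5 B9 95 F2 8F 8B 9B E0 B8 B1 F4 82 B3 82 EF 82 94.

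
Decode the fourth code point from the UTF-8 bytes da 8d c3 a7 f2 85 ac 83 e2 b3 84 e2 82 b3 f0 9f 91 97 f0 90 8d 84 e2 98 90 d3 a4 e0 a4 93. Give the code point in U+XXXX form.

U+2CC4

Offset 0: leading byte 0xDA = 11011010 → 2-byte char #1 = DA 8D.
Offset 2: leading byte 0xC3 = 11000011 → 2-byte char #2 = C3 A7.
Offset 4: leading byte 0xF2 = 11110010 → 4-byte char #3 = F2 85 AC 83.
Offset 8: leading byte 0xE2 = 11100010 → 3-byte char #4 = E2 B3 84.
Leading byte 0xE2 = 11100010 matches 1110xxxx → 3-byte sequence.
Byte 1: 0xE2 = 11100010, payload 0010 (4 bits).
Byte 2: 0xB3 = 10110011 (10xxxxxx ✓), payload 110011.
Byte 3: 0x84 = 10000100 (10xxxxxx ✓), payload 000100.
Concatenate: 0010110011000100 = 0x2CC4 (16 bits → U+2CC4).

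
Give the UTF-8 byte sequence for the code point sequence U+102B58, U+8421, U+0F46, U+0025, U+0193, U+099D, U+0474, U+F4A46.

F4 82 AD 98 E8 90 A1 E0 BD 86 25 C6 93 E0 A6 9D D1 B4 F3 B4 A9 86

U+102B58: 4-byte form → F4 82 AD 98.
U+8421: 3-byte form → E8 90 A1.
U+0F46: 3-byte form → E0 BD 86.
U+0025: 1-byte form → 25.
U+0193: 2-byte form → C6 93.
U+099D: 3-byte form → E0 A6 9D.
U+0474: 2-byte form → D1 B4.
U+F4A46: 4-byte form → F3 B4 A9 86.
Concatenated (22 bytes): F4 82 AD 98 E8 90 A1 E0 BD 86 25 C6 93 E0 A6 9D D1 B4 F3 B4 A9 86.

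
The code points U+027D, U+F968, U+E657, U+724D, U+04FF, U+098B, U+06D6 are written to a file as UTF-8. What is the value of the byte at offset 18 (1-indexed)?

0x96

1-indexed offset 18 is 0-indexed offset 17.
U+027D → 2-byte form C9 BD at offsets 0–1.
U+F968 → 3-byte form EF A5 A8 at offsets 2–4.
U+E657 → 3-byte form EE 99 97 at offsets 5–7.
U+724D → 3-byte form E7 89 8D at offsets 8–10.
U+04FF → 2-byte form D3 BF at offsets 11–12.
U+098B → 3-byte form E0 A6 8B at offsets 13–15.
U+06D6 → 2-byte form DB 96 at offsets 16–17.
Offset 17 falls in char 7's range; it's byte 2 of DB 96 = 0x96.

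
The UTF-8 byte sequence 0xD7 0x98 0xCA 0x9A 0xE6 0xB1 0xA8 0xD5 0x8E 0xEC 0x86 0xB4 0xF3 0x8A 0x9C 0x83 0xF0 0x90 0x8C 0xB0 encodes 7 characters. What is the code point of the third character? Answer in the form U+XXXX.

Offset 0: leading byte 0xD7 = 11010111 → 2-byte char #1 = D7 98.
Offset 2: leading byte 0xCA = 11001010 → 2-byte char #2 = CA 9A.
Offset 4: leading byte 0xE6 = 11100110 → 3-byte char #3 = E6 B1 A8.
Leading byte 0xE6 = 11100110 matches 1110xxxx → 3-byte sequence.
Byte 1: 0xE6 = 11100110, payload 0110 (4 bits).
Byte 2: 0xB1 = 10110001 (10xxxxxx ✓), payload 110001.
Byte 3: 0xA8 = 10101000 (10xxxxxx ✓), payload 101000.
Concatenate: 0110110001101000 = 0x6C68 (16 bits → U+6C68).

U+6C68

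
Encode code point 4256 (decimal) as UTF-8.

U+10A0 = 0x10A0 = 4256 decimal. In range U+0800–U+FFFF → 3-byte form: 1110xxxx 10xxxxxx 10xxxxxx.
Binary (16 bits): 0001000010100000.
Split 4+6+6: 0001 | 000010 | 100000.
Byte 1: 11100001 = 0xE1.
Byte 2: 10000010 = 0x82.
Byte 3: 10100000 = 0xA0.

E1 82 A0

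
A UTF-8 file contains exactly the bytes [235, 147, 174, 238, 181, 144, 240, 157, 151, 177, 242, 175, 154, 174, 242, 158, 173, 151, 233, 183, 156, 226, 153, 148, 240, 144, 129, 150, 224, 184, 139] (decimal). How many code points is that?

Byte at offset 0: 0xEB = 11101011 → 3-byte char (#1). Advance 3.
Byte at offset 3: 0xEE = 11101110 → 3-byte char (#2). Advance 3.
Byte at offset 6: 0xF0 = 11110000 → 4-byte char (#3). Advance 4.
Byte at offset 10: 0xF2 = 11110010 → 4-byte char (#4). Advance 4.
Byte at offset 14: 0xF2 = 11110010 → 4-byte char (#5). Advance 4.
Byte at offset 18: 0xE9 = 11101001 → 3-byte char (#6). Advance 3.
Byte at offset 21: 0xE2 = 11100010 → 3-byte char (#7). Advance 3.
Byte at offset 24: 0xF0 = 11110000 → 4-byte char (#8). Advance 4.
Byte at offset 28: 0xE0 = 11100000 → 3-byte char (#9). Advance 3.
Reached end at offset 31 after 9 code points.

9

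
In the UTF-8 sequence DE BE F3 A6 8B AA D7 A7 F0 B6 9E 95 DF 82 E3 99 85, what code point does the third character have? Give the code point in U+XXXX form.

U+05E7

Offset 0: leading byte 0xDE = 11011110 → 2-byte char #1 = DE BE.
Offset 2: leading byte 0xF3 = 11110011 → 4-byte char #2 = F3 A6 8B AA.
Offset 6: leading byte 0xD7 = 11010111 → 2-byte char #3 = D7 A7.
Leading byte 0xD7 = 11010111 matches 110xxxxx → 2-byte sequence.
Byte 1: 0xD7 = 11010111, payload 10111 (5 bits).
Byte 2: 0xA7 = 10100111 (10xxxxxx ✓), payload 100111.
Concatenate: 10111100111 = 0x5E7 (11 bits → U+05E7).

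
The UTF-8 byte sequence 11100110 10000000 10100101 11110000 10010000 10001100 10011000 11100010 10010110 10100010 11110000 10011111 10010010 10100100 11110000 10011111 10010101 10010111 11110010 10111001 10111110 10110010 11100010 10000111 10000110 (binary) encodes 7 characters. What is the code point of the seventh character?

Offset 0: leading byte 0xE6 = 11100110 → 3-byte char #1 = E6 80 A5.
Offset 3: leading byte 0xF0 = 11110000 → 4-byte char #2 = F0 90 8C 98.
Offset 7: leading byte 0xE2 = 11100010 → 3-byte char #3 = E2 96 A2.
Offset 10: leading byte 0xF0 = 11110000 → 4-byte char #4 = F0 9F 92 A4.
Offset 14: leading byte 0xF0 = 11110000 → 4-byte char #5 = F0 9F 95 97.
Offset 18: leading byte 0xF2 = 11110010 → 4-byte char #6 = F2 B9 BE B2.
Offset 22: leading byte 0xE2 = 11100010 → 3-byte char #7 = E2 87 86.
Leading byte 0xE2 = 11100010 matches 1110xxxx → 3-byte sequence.
Byte 1: 0xE2 = 11100010, payload 0010 (4 bits).
Byte 2: 0x87 = 10000111 (10xxxxxx ✓), payload 000111.
Byte 3: 0x86 = 10000110 (10xxxxxx ✓), payload 000110.
Concatenate: 0010000111000110 = 0x21C6 (16 bits → U+21C6).

U+21C6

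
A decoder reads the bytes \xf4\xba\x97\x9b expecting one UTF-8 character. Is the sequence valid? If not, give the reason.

invalid (encodes a value above U+10FFFF)

Leading byte 0xF4 = 11110100 → 4-byte form.
Payload = 0x13A5DB, which exceeds U+10FFFF, the maximum Unicode code point. (Leading bytes F5–FF, or F4 followed by ≥ 0x90, are invalid.)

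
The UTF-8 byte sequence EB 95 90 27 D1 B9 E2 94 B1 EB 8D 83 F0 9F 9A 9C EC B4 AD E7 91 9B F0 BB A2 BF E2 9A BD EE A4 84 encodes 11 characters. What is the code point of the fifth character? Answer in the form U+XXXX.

Offset 0: leading byte 0xEB = 11101011 → 3-byte char #1 = EB 95 90.
Offset 3: leading byte 0x27 = 00100111 → 1-byte char #2 = 27.
Offset 4: leading byte 0xD1 = 11010001 → 2-byte char #3 = D1 B9.
Offset 6: leading byte 0xE2 = 11100010 → 3-byte char #4 = E2 94 B1.
Offset 9: leading byte 0xEB = 11101011 → 3-byte char #5 = EB 8D 83.
Leading byte 0xEB = 11101011 matches 1110xxxx → 3-byte sequence.
Byte 1: 0xEB = 11101011, payload 1011 (4 bits).
Byte 2: 0x8D = 10001101 (10xxxxxx ✓), payload 001101.
Byte 3: 0x83 = 10000011 (10xxxxxx ✓), payload 000011.
Concatenate: 1011001101000011 = 0xB343 (16 bits → U+B343).

U+B343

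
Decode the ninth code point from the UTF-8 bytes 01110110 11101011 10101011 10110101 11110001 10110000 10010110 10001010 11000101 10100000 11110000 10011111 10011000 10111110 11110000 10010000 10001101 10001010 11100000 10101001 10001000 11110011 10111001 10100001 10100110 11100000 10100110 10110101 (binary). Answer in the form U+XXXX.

Offset 0: leading byte 0x76 = 01110110 → 1-byte char #1 = 76.
Offset 1: leading byte 0xEB = 11101011 → 3-byte char #2 = EB AB B5.
Offset 4: leading byte 0xF1 = 11110001 → 4-byte char #3 = F1 B0 96 8A.
Offset 8: leading byte 0xC5 = 11000101 → 2-byte char #4 = C5 A0.
Offset 10: leading byte 0xF0 = 11110000 → 4-byte char #5 = F0 9F 98 BE.
Offset 14: leading byte 0xF0 = 11110000 → 4-byte char #6 = F0 90 8D 8A.
Offset 18: leading byte 0xE0 = 11100000 → 3-byte char #7 = E0 A9 88.
Offset 21: leading byte 0xF3 = 11110011 → 4-byte char #8 = F3 B9 A1 A6.
Offset 25: leading byte 0xE0 = 11100000 → 3-byte char #9 = E0 A6 B5.
Leading byte 0xE0 = 11100000 matches 1110xxxx → 3-byte sequence.
Byte 1: 0xE0 = 11100000, payload 0000 (4 bits).
Byte 2: 0xA6 = 10100110 (10xxxxxx ✓), payload 100110.
Byte 3: 0xB5 = 10110101 (10xxxxxx ✓), payload 110101.
Concatenate: 0000100110110101 = 0x9B5 (16 bits → U+09B5).

U+09B5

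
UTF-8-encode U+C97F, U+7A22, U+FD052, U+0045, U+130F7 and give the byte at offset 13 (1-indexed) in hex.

1-indexed offset 13 is 0-indexed offset 12.
U+C97F → 3-byte form EC A5 BF at offsets 0–2.
U+7A22 → 3-byte form E7 A8 A2 at offsets 3–5.
U+FD052 → 4-byte form F3 BD 81 92 at offsets 6–9.
U+0045 → 1-byte form 45 at offsets 10–10.
U+130F7 → 4-byte form F0 93 83 B7 at offsets 11–14.
Offset 12 falls in char 5's range; it's byte 2 of F0 93 83 B7 = 0x93.

0x93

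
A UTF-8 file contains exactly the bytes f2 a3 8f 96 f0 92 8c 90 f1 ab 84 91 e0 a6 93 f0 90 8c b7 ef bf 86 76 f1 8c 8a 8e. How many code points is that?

8

Byte at offset 0: 0xF2 = 11110010 → 4-byte char (#1). Advance 4.
Byte at offset 4: 0xF0 = 11110000 → 4-byte char (#2). Advance 4.
Byte at offset 8: 0xF1 = 11110001 → 4-byte char (#3). Advance 4.
Byte at offset 12: 0xE0 = 11100000 → 3-byte char (#4). Advance 3.
Byte at offset 15: 0xF0 = 11110000 → 4-byte char (#5). Advance 4.
Byte at offset 19: 0xEF = 11101111 → 3-byte char (#6). Advance 3.
Byte at offset 22: 0x76 = 01110110 → 1-byte char (#7). Advance 1.
Byte at offset 23: 0xF1 = 11110001 → 4-byte char (#8). Advance 4.
Reached end at offset 27 after 8 code points.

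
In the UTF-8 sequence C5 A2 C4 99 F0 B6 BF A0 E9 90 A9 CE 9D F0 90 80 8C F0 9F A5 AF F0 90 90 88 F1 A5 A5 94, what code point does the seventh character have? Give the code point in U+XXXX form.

Offset 0: leading byte 0xC5 = 11000101 → 2-byte char #1 = C5 A2.
Offset 2: leading byte 0xC4 = 11000100 → 2-byte char #2 = C4 99.
Offset 4: leading byte 0xF0 = 11110000 → 4-byte char #3 = F0 B6 BF A0.
Offset 8: leading byte 0xE9 = 11101001 → 3-byte char #4 = E9 90 A9.
Offset 11: leading byte 0xCE = 11001110 → 2-byte char #5 = CE 9D.
Offset 13: leading byte 0xF0 = 11110000 → 4-byte char #6 = F0 90 80 8C.
Offset 17: leading byte 0xF0 = 11110000 → 4-byte char #7 = F0 9F A5 AF.
Leading byte 0xF0 = 11110000 matches 11110xxx → 4-byte sequence.
Byte 1: 0xF0 = 11110000, payload 000 (3 bits).
Byte 2: 0x9F = 10011111 (10xxxxxx ✓), payload 011111.
Byte 3: 0xA5 = 10100101 (10xxxxxx ✓), payload 100101.
Byte 4: 0xAF = 10101111 (10xxxxxx ✓), payload 101111.
Concatenate: 000011111100101101111 = 0x1F96F (21 bits → U+1F96F).

U+1F96F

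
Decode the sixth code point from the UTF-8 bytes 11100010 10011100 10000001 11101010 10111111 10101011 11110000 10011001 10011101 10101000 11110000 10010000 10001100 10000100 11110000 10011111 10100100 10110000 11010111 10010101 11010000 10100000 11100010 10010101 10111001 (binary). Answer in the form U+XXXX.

Offset 0: leading byte 0xE2 = 11100010 → 3-byte char #1 = E2 9C 81.
Offset 3: leading byte 0xEA = 11101010 → 3-byte char #2 = EA BF AB.
Offset 6: leading byte 0xF0 = 11110000 → 4-byte char #3 = F0 99 9D A8.
Offset 10: leading byte 0xF0 = 11110000 → 4-byte char #4 = F0 90 8C 84.
Offset 14: leading byte 0xF0 = 11110000 → 4-byte char #5 = F0 9F A4 B0.
Offset 18: leading byte 0xD7 = 11010111 → 2-byte char #6 = D7 95.
Leading byte 0xD7 = 11010111 matches 110xxxxx → 2-byte sequence.
Byte 1: 0xD7 = 11010111, payload 10111 (5 bits).
Byte 2: 0x95 = 10010101 (10xxxxxx ✓), payload 010101.
Concatenate: 10111010101 = 0x5D5 (11 bits → U+05D5).

U+05D5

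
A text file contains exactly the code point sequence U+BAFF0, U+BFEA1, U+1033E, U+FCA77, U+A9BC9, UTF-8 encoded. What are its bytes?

F2 BA BF B0 F2 BF BA A1 F0 90 8C BE F3 BC A9 B7 F2 A9 AF 89

U+BAFF0: 4-byte form → F2 BA BF B0.
U+BFEA1: 4-byte form → F2 BF BA A1.
U+1033E: 4-byte form → F0 90 8C BE.
U+FCA77: 4-byte form → F3 BC A9 B7.
U+A9BC9: 4-byte form → F2 A9 AF 89.
Concatenated (20 bytes): F2 BA BF B0 F2 BF BA A1 F0 90 8C BE F3 BC A9 B7 F2 A9 AF 89.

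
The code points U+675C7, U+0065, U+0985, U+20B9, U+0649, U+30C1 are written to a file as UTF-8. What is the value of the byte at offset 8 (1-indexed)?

0x85

1-indexed offset 8 is 0-indexed offset 7.
U+675C7 → 4-byte form F1 A7 97 87 at offsets 0–3.
U+0065 → 1-byte form 65 at offsets 4–4.
U+0985 → 3-byte form E0 A6 85 at offsets 5–7.
Offset 7 falls in char 3's range; it's byte 3 of E0 A6 85 = 0x85.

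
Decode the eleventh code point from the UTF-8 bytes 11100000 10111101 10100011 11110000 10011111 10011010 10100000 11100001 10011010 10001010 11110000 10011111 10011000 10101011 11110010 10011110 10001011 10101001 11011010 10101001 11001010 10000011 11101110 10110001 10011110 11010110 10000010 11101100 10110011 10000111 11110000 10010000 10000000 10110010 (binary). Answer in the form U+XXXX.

U+10032

Offset 0: leading byte 0xE0 = 11100000 → 3-byte char #1 = E0 BD A3.
Offset 3: leading byte 0xF0 = 11110000 → 4-byte char #2 = F0 9F 9A A0.
Offset 7: leading byte 0xE1 = 11100001 → 3-byte char #3 = E1 9A 8A.
Offset 10: leading byte 0xF0 = 11110000 → 4-byte char #4 = F0 9F 98 AB.
Offset 14: leading byte 0xF2 = 11110010 → 4-byte char #5 = F2 9E 8B A9.
Offset 18: leading byte 0xDA = 11011010 → 2-byte char #6 = DA A9.
Offset 20: leading byte 0xCA = 11001010 → 2-byte char #7 = CA 83.
Offset 22: leading byte 0xEE = 11101110 → 3-byte char #8 = EE B1 9E.
Offset 25: leading byte 0xD6 = 11010110 → 2-byte char #9 = D6 82.
Offset 27: leading byte 0xEC = 11101100 → 3-byte char #10 = EC B3 87.
Offset 30: leading byte 0xF0 = 11110000 → 4-byte char #11 = F0 90 80 B2.
Leading byte 0xF0 = 11110000 matches 11110xxx → 4-byte sequence.
Byte 1: 0xF0 = 11110000, payload 000 (3 bits).
Byte 2: 0x90 = 10010000 (10xxxxxx ✓), payload 010000.
Byte 3: 0x80 = 10000000 (10xxxxxx ✓), payload 000000.
Byte 4: 0xB2 = 10110010 (10xxxxxx ✓), payload 110010.
Concatenate: 000010000000000110010 = 0x10032 (21 bits → U+10032).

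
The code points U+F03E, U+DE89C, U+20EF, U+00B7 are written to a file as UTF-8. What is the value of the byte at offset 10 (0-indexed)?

0xC2

U+F03E → 3-byte form EF 80 BE at offsets 0–2.
U+DE89C → 4-byte form F3 9E A2 9C at offsets 3–6.
U+20EF → 3-byte form E2 83 AF at offsets 7–9.
U+00B7 → 2-byte form C2 B7 at offsets 10–11.
Offset 10 falls in char 4's range; it's byte 1 of C2 B7 = 0xC2.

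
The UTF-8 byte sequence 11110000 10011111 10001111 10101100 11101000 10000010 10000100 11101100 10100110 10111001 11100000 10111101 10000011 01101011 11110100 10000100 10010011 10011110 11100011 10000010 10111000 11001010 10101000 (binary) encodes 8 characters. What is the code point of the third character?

U+C9B9

Offset 0: leading byte 0xF0 = 11110000 → 4-byte char #1 = F0 9F 8F AC.
Offset 4: leading byte 0xE8 = 11101000 → 3-byte char #2 = E8 82 84.
Offset 7: leading byte 0xEC = 11101100 → 3-byte char #3 = EC A6 B9.
Leading byte 0xEC = 11101100 matches 1110xxxx → 3-byte sequence.
Byte 1: 0xEC = 11101100, payload 1100 (4 bits).
Byte 2: 0xA6 = 10100110 (10xxxxxx ✓), payload 100110.
Byte 3: 0xB9 = 10111001 (10xxxxxx ✓), payload 111001.
Concatenate: 1100100110111001 = 0xC9B9 (16 bits → U+C9B9).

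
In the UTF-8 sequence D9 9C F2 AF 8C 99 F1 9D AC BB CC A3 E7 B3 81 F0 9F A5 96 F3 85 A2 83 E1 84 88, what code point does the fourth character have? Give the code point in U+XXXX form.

Offset 0: leading byte 0xD9 = 11011001 → 2-byte char #1 = D9 9C.
Offset 2: leading byte 0xF2 = 11110010 → 4-byte char #2 = F2 AF 8C 99.
Offset 6: leading byte 0xF1 = 11110001 → 4-byte char #3 = F1 9D AC BB.
Offset 10: leading byte 0xCC = 11001100 → 2-byte char #4 = CC A3.
Leading byte 0xCC = 11001100 matches 110xxxxx → 2-byte sequence.
Byte 1: 0xCC = 11001100, payload 01100 (5 bits).
Byte 2: 0xA3 = 10100011 (10xxxxxx ✓), payload 100011.
Concatenate: 01100100011 = 0x323 (11 bits → U+0323).

U+0323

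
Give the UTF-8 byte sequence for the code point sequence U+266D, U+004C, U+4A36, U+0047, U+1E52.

E2 99 AD 4C E4 A8 B6 47 E1 B9 92

U+266D: 3-byte form → E2 99 AD.
U+004C: 1-byte form → 4C.
U+4A36: 3-byte form → E4 A8 B6.
U+0047: 1-byte form → 47.
U+1E52: 3-byte form → E1 B9 92.
Concatenated (11 bytes): E2 99 AD 4C E4 A8 B6 47 E1 B9 92.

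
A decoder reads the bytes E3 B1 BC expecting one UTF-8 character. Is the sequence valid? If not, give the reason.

Leading byte 0xE3 = 11100011 → 3-byte form.
Continuation bytes 0xB1=10110001, 0xBC=10111100 all match 10xxxxxx.
Decoded value 0x3C7C is ≥ 0x800 (shortest form) and not a surrogate.

valid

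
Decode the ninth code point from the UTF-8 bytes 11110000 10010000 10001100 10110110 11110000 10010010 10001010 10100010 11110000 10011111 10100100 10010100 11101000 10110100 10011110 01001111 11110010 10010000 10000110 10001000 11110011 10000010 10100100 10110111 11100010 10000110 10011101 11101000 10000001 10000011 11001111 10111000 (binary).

Offset 0: leading byte 0xF0 = 11110000 → 4-byte char #1 = F0 90 8C B6.
Offset 4: leading byte 0xF0 = 11110000 → 4-byte char #2 = F0 92 8A A2.
Offset 8: leading byte 0xF0 = 11110000 → 4-byte char #3 = F0 9F A4 94.
Offset 12: leading byte 0xE8 = 11101000 → 3-byte char #4 = E8 B4 9E.
Offset 15: leading byte 0x4F = 01001111 → 1-byte char #5 = 4F.
Offset 16: leading byte 0xF2 = 11110010 → 4-byte char #6 = F2 90 86 88.
Offset 20: leading byte 0xF3 = 11110011 → 4-byte char #7 = F3 82 A4 B7.
Offset 24: leading byte 0xE2 = 11100010 → 3-byte char #8 = E2 86 9D.
Offset 27: leading byte 0xE8 = 11101000 → 3-byte char #9 = E8 81 83.
Leading byte 0xE8 = 11101000 matches 1110xxxx → 3-byte sequence.
Byte 1: 0xE8 = 11101000, payload 1000 (4 bits).
Byte 2: 0x81 = 10000001 (10xxxxxx ✓), payload 000001.
Byte 3: 0x83 = 10000011 (10xxxxxx ✓), payload 000011.
Concatenate: 1000000001000011 = 0x8043 (16 bits → U+8043).

U+8043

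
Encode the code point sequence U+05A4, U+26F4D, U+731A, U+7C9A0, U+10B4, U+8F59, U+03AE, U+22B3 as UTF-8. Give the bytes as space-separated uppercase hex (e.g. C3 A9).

D6 A4 F0 A6 BD 8D E7 8C 9A F1 BC A6 A0 E1 82 B4 E8 BD 99 CE AE E2 8A B3

U+05A4: 2-byte form → D6 A4.
U+26F4D: 4-byte form → F0 A6 BD 8D.
U+731A: 3-byte form → E7 8C 9A.
U+7C9A0: 4-byte form → F1 BC A6 A0.
U+10B4: 3-byte form → E1 82 B4.
U+8F59: 3-byte form → E8 BD 99.
U+03AE: 2-byte form → CE AE.
U+22B3: 3-byte form → E2 8A B3.
Concatenated (24 bytes): D6 A4 F0 A6 BD 8D E7 8C 9A F1 BC A6 A0 E1 82 B4 E8 BD 99 CE AE E2 8A B3.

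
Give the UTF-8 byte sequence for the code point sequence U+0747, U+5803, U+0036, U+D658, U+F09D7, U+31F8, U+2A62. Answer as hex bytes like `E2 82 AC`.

DD 87 E5 A0 83 36 ED 99 98 F3 B0 A7 97 E3 87 B8 E2 A9 A2

U+0747: 2-byte form → DD 87.
U+5803: 3-byte form → E5 A0 83.
U+0036: 1-byte form → 36.
U+D658: 3-byte form → ED 99 98.
U+F09D7: 4-byte form → F3 B0 A7 97.
U+31F8: 3-byte form → E3 87 B8.
U+2A62: 3-byte form → E2 A9 A2.
Concatenated (19 bytes): DD 87 E5 A0 83 36 ED 99 98 F3 B0 A7 97 E3 87 B8 E2 A9 A2.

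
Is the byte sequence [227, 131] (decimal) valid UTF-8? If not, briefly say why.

Leading byte 0xE3 = 11100011 → 3-byte form, but only 2 bytes are present.

invalid (sequence truncated)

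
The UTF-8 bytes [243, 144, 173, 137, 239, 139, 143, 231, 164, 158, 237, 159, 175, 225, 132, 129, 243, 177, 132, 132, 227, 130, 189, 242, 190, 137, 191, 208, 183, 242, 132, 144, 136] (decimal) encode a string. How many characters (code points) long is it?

10

Byte at offset 0: 0xF3 = 11110011 → 4-byte char (#1). Advance 4.
Byte at offset 4: 0xEF = 11101111 → 3-byte char (#2). Advance 3.
Byte at offset 7: 0xE7 = 11100111 → 3-byte char (#3). Advance 3.
Byte at offset 10: 0xED = 11101101 → 3-byte char (#4). Advance 3.
Byte at offset 13: 0xE1 = 11100001 → 3-byte char (#5). Advance 3.
Byte at offset 16: 0xF3 = 11110011 → 4-byte char (#6). Advance 4.
Byte at offset 20: 0xE3 = 11100011 → 3-byte char (#7). Advance 3.
Byte at offset 23: 0xF2 = 11110010 → 4-byte char (#8). Advance 4.
Byte at offset 27: 0xD0 = 11010000 → 2-byte char (#9). Advance 2.
Byte at offset 29: 0xF2 = 11110010 → 4-byte char (#10). Advance 4.
Reached end at offset 33 after 10 code points.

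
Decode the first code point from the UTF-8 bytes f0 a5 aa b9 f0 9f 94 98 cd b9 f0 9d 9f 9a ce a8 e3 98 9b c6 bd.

Offset 0: leading byte 0xF0 = 11110000 → 4-byte char #1 = F0 A5 AA B9.
Leading byte 0xF0 = 11110000 matches 11110xxx → 4-byte sequence.
Byte 1: 0xF0 = 11110000, payload 000 (3 bits).
Byte 2: 0xA5 = 10100101 (10xxxxxx ✓), payload 100101.
Byte 3: 0xAA = 10101010 (10xxxxxx ✓), payload 101010.
Byte 4: 0xB9 = 10111001 (10xxxxxx ✓), payload 111001.
Concatenate: 000100101101010111001 = 0x25AB9 (21 bits → U+25AB9).

U+25AB9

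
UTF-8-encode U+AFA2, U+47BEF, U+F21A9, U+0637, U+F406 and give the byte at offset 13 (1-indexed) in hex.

0xB7

1-indexed offset 13 is 0-indexed offset 12.
U+AFA2 → 3-byte form EA BE A2 at offsets 0–2.
U+47BEF → 4-byte form F1 87 AF AF at offsets 3–6.
U+F21A9 → 4-byte form F3 B2 86 A9 at offsets 7–10.
U+0637 → 2-byte form D8 B7 at offsets 11–12.
Offset 12 falls in char 4's range; it's byte 2 of D8 B7 = 0xB7.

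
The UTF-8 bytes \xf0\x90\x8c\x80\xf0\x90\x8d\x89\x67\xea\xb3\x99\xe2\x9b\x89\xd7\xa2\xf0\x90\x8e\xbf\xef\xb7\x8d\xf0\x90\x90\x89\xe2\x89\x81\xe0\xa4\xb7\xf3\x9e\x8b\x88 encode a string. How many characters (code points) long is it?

12

Byte at offset 0: 0xF0 = 11110000 → 4-byte char (#1). Advance 4.
Byte at offset 4: 0xF0 = 11110000 → 4-byte char (#2). Advance 4.
Byte at offset 8: 0x67 = 01100111 → 1-byte char (#3). Advance 1.
Byte at offset 9: 0xEA = 11101010 → 3-byte char (#4). Advance 3.
Byte at offset 12: 0xE2 = 11100010 → 3-byte char (#5). Advance 3.
Byte at offset 15: 0xD7 = 11010111 → 2-byte char (#6). Advance 2.
Byte at offset 17: 0xF0 = 11110000 → 4-byte char (#7). Advance 4.
Byte at offset 21: 0xEF = 11101111 → 3-byte char (#8). Advance 3.
Byte at offset 24: 0xF0 = 11110000 → 4-byte char (#9). Advance 4.
Byte at offset 28: 0xE2 = 11100010 → 3-byte char (#10). Advance 3.
Byte at offset 31: 0xE0 = 11100000 → 3-byte char (#11). Advance 3.
Byte at offset 34: 0xF3 = 11110011 → 4-byte char (#12). Advance 4.
Reached end at offset 38 after 12 code points.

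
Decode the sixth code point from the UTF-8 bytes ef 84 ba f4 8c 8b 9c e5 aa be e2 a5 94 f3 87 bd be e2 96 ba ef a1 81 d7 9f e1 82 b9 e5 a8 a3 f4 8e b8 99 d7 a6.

Offset 0: leading byte 0xEF = 11101111 → 3-byte char #1 = EF 84 BA.
Offset 3: leading byte 0xF4 = 11110100 → 4-byte char #2 = F4 8C 8B 9C.
Offset 7: leading byte 0xE5 = 11100101 → 3-byte char #3 = E5 AA BE.
Offset 10: leading byte 0xE2 = 11100010 → 3-byte char #4 = E2 A5 94.
Offset 13: leading byte 0xF3 = 11110011 → 4-byte char #5 = F3 87 BD BE.
Offset 17: leading byte 0xE2 = 11100010 → 3-byte char #6 = E2 96 BA.
Leading byte 0xE2 = 11100010 matches 1110xxxx → 3-byte sequence.
Byte 1: 0xE2 = 11100010, payload 0010 (4 bits).
Byte 2: 0x96 = 10010110 (10xxxxxx ✓), payload 010110.
Byte 3: 0xBA = 10111010 (10xxxxxx ✓), payload 111010.
Concatenate: 0010010110111010 = 0x25BA (16 bits → U+25BA).

U+25BA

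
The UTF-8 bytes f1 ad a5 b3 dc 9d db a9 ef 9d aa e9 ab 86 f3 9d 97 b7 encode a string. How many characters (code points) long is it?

6

Byte at offset 0: 0xF1 = 11110001 → 4-byte char (#1). Advance 4.
Byte at offset 4: 0xDC = 11011100 → 2-byte char (#2). Advance 2.
Byte at offset 6: 0xDB = 11011011 → 2-byte char (#3). Advance 2.
Byte at offset 8: 0xEF = 11101111 → 3-byte char (#4). Advance 3.
Byte at offset 11: 0xE9 = 11101001 → 3-byte char (#5). Advance 3.
Byte at offset 14: 0xF3 = 11110011 → 4-byte char (#6). Advance 4.
Reached end at offset 18 after 6 code points.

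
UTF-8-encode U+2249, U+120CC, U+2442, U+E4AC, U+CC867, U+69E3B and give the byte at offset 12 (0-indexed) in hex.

U+2249 → 3-byte form E2 89 89 at offsets 0–2.
U+120CC → 4-byte form F0 92 83 8C at offsets 3–6.
U+2442 → 3-byte form E2 91 82 at offsets 7–9.
U+E4AC → 3-byte form EE 92 AC at offsets 10–12.
Offset 12 falls in char 4's range; it's byte 3 of EE 92 AC = 0xAC.

0xAC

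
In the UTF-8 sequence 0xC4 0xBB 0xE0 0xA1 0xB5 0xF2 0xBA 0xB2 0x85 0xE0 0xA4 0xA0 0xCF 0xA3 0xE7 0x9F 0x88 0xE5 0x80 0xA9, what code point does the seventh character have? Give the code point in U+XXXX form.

Offset 0: leading byte 0xC4 = 11000100 → 2-byte char #1 = C4 BB.
Offset 2: leading byte 0xE0 = 11100000 → 3-byte char #2 = E0 A1 B5.
Offset 5: leading byte 0xF2 = 11110010 → 4-byte char #3 = F2 BA B2 85.
Offset 9: leading byte 0xE0 = 11100000 → 3-byte char #4 = E0 A4 A0.
Offset 12: leading byte 0xCF = 11001111 → 2-byte char #5 = CF A3.
Offset 14: leading byte 0xE7 = 11100111 → 3-byte char #6 = E7 9F 88.
Offset 17: leading byte 0xE5 = 11100101 → 3-byte char #7 = E5 80 A9.
Leading byte 0xE5 = 11100101 matches 1110xxxx → 3-byte sequence.
Byte 1: 0xE5 = 11100101, payload 0101 (4 bits).
Byte 2: 0x80 = 10000000 (10xxxxxx ✓), payload 000000.
Byte 3: 0xA9 = 10101001 (10xxxxxx ✓), payload 101001.
Concatenate: 0101000000101001 = 0x5029 (16 bits → U+5029).

U+5029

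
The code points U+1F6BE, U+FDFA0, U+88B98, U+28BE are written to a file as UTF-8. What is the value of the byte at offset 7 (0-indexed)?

U+1F6BE → 4-byte form F0 9F 9A BE at offsets 0–3.
U+FDFA0 → 4-byte form F3 BD BE A0 at offsets 4–7.
Offset 7 falls in char 2's range; it's byte 4 of F3 BD BE A0 = 0xA0.

0xA0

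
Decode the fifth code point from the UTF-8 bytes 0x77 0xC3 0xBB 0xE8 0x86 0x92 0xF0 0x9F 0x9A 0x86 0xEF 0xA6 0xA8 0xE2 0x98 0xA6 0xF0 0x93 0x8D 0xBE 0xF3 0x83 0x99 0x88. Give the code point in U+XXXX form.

Offset 0: leading byte 0x77 = 01110111 → 1-byte char #1 = 77.
Offset 1: leading byte 0xC3 = 11000011 → 2-byte char #2 = C3 BB.
Offset 3: leading byte 0xE8 = 11101000 → 3-byte char #3 = E8 86 92.
Offset 6: leading byte 0xF0 = 11110000 → 4-byte char #4 = F0 9F 9A 86.
Offset 10: leading byte 0xEF = 11101111 → 3-byte char #5 = EF A6 A8.
Leading byte 0xEF = 11101111 matches 1110xxxx → 3-byte sequence.
Byte 1: 0xEF = 11101111, payload 1111 (4 bits).
Byte 2: 0xA6 = 10100110 (10xxxxxx ✓), payload 100110.
Byte 3: 0xA8 = 10101000 (10xxxxxx ✓), payload 101000.
Concatenate: 1111100110101000 = 0xF9A8 (16 bits → U+F9A8).

U+F9A8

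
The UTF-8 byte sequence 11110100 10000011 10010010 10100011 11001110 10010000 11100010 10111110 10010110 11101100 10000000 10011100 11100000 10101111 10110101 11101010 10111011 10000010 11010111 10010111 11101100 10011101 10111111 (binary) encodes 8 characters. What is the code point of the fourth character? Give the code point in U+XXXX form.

Offset 0: leading byte 0xF4 = 11110100 → 4-byte char #1 = F4 83 92 A3.
Offset 4: leading byte 0xCE = 11001110 → 2-byte char #2 = CE 90.
Offset 6: leading byte 0xE2 = 11100010 → 3-byte char #3 = E2 BE 96.
Offset 9: leading byte 0xEC = 11101100 → 3-byte char #4 = EC 80 9C.
Leading byte 0xEC = 11101100 matches 1110xxxx → 3-byte sequence.
Byte 1: 0xEC = 11101100, payload 1100 (4 bits).
Byte 2: 0x80 = 10000000 (10xxxxxx ✓), payload 000000.
Byte 3: 0x9C = 10011100 (10xxxxxx ✓), payload 011100.
Concatenate: 1100000000011100 = 0xC01C (16 bits → U+C01C).

U+C01C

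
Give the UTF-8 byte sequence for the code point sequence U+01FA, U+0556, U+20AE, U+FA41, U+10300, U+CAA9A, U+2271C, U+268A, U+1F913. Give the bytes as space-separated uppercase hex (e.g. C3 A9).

C7 BA D5 96 E2 82 AE EF A9 81 F0 90 8C 80 F3 8A AA 9A F0 A2 9C 9C E2 9A 8A F0 9F A4 93

U+01FA: 2-byte form → C7 BA.
U+0556: 2-byte form → D5 96.
U+20AE: 3-byte form → E2 82 AE.
U+FA41: 3-byte form → EF A9 81.
U+10300: 4-byte form → F0 90 8C 80.
U+CAA9A: 4-byte form → F3 8A AA 9A.
U+2271C: 4-byte form → F0 A2 9C 9C.
U+268A: 3-byte form → E2 9A 8A.
U+1F913: 4-byte form → F0 9F A4 93.
Concatenated (29 bytes): C7 BA D5 96 E2 82 AE EF A9 81 F0 90 8C 80 F3 8A AA 9A F0 A2 9C 9C E2 9A 8A F0 9F A4 93.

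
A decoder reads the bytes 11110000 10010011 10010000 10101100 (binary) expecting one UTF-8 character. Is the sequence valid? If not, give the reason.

Leading byte 0xF0 = 11110000 → 4-byte form.
Continuation bytes 0x93=10010011, 0x90=10010000, 0xAC=10101100 all match 10xxxxxx.
Decoded value 0x1342C is ≥ 0x10000 (shortest form) and not a surrogate.

valid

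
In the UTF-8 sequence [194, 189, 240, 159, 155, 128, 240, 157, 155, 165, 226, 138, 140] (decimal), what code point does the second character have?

U+1F6C0

Offset 0: leading byte 0xC2 = 11000010 → 2-byte char #1 = C2 BD.
Offset 2: leading byte 0xF0 = 11110000 → 4-byte char #2 = F0 9F 9B 80.
Leading byte 0xF0 = 11110000 matches 11110xxx → 4-byte sequence.
Byte 1: 0xF0 = 11110000, payload 000 (3 bits).
Byte 2: 0x9F = 10011111 (10xxxxxx ✓), payload 011111.
Byte 3: 0x9B = 10011011 (10xxxxxx ✓), payload 011011.
Byte 4: 0x80 = 10000000 (10xxxxxx ✓), payload 000000.
Concatenate: 000011111011011000000 = 0x1F6C0 (21 bits → U+1F6C0).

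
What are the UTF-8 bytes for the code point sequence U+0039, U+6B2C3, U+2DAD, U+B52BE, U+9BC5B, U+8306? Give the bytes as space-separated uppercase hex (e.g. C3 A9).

U+0039: 1-byte form → 39.
U+6B2C3: 4-byte form → F1 AB 8B 83.
U+2DAD: 3-byte form → E2 B6 AD.
U+B52BE: 4-byte form → F2 B5 8A BE.
U+9BC5B: 4-byte form → F2 9B B1 9B.
U+8306: 3-byte form → E8 8C 86.
Concatenated (19 bytes): 39 F1 AB 8B 83 E2 B6 AD F2 B5 8A BE F2 9B B1 9B E8 8C 86.

39 F1 AB 8B 83 E2 B6 AD F2 B5 8A BE F2 9B B1 9B E8 8C 86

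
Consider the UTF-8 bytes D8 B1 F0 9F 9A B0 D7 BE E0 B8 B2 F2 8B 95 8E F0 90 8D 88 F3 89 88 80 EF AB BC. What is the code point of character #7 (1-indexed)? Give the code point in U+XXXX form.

Offset 0: leading byte 0xD8 = 11011000 → 2-byte char #1 = D8 B1.
Offset 2: leading byte 0xF0 = 11110000 → 4-byte char #2 = F0 9F 9A B0.
Offset 6: leading byte 0xD7 = 11010111 → 2-byte char #3 = D7 BE.
Offset 8: leading byte 0xE0 = 11100000 → 3-byte char #4 = E0 B8 B2.
Offset 11: leading byte 0xF2 = 11110010 → 4-byte char #5 = F2 8B 95 8E.
Offset 15: leading byte 0xF0 = 11110000 → 4-byte char #6 = F0 90 8D 88.
Offset 19: leading byte 0xF3 = 11110011 → 4-byte char #7 = F3 89 88 80.
Leading byte 0xF3 = 11110011 matches 11110xxx → 4-byte sequence.
Byte 1: 0xF3 = 11110011, payload 011 (3 bits).
Byte 2: 0x89 = 10001001 (10xxxxxx ✓), payload 001001.
Byte 3: 0x88 = 10001000 (10xxxxxx ✓), payload 001000.
Byte 4: 0x80 = 10000000 (10xxxxxx ✓), payload 000000.
Concatenate: 011001001001000000000 = 0xC9200 (21 bits → U+C9200).

U+C9200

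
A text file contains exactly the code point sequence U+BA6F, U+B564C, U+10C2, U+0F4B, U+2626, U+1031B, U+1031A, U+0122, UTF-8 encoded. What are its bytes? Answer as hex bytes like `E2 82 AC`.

U+BA6F: 3-byte form → EB A9 AF.
U+B564C: 4-byte form → F2 B5 99 8C.
U+10C2: 3-byte form → E1 83 82.
U+0F4B: 3-byte form → E0 BD 8B.
U+2626: 3-byte form → E2 98 A6.
U+1031B: 4-byte form → F0 90 8C 9B.
U+1031A: 4-byte form → F0 90 8C 9A.
U+0122: 2-byte form → C4 A2.
Concatenated (26 bytes): EB A9 AF F2 B5 99 8C E1 83 82 E0 BD 8B E2 98 A6 F0 90 8C 9B F0 90 8C 9A C4 A2.

EB A9 AF F2 B5 99 8C E1 83 82 E0 BD 8B E2 98 A6 F0 90 8C 9B F0 90 8C 9A C4 A2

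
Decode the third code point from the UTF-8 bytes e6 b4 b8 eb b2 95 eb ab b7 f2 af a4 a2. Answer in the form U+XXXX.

U+BAF7

Offset 0: leading byte 0xE6 = 11100110 → 3-byte char #1 = E6 B4 B8.
Offset 3: leading byte 0xEB = 11101011 → 3-byte char #2 = EB B2 95.
Offset 6: leading byte 0xEB = 11101011 → 3-byte char #3 = EB AB B7.
Leading byte 0xEB = 11101011 matches 1110xxxx → 3-byte sequence.
Byte 1: 0xEB = 11101011, payload 1011 (4 bits).
Byte 2: 0xAB = 10101011 (10xxxxxx ✓), payload 101011.
Byte 3: 0xB7 = 10110111 (10xxxxxx ✓), payload 110111.
Concatenate: 1011101011110111 = 0xBAF7 (16 bits → U+BAF7).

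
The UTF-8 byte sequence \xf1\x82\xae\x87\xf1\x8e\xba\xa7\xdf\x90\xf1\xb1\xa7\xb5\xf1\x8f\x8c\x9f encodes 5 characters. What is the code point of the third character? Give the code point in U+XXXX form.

U+07D0

Offset 0: leading byte 0xF1 = 11110001 → 4-byte char #1 = F1 82 AE 87.
Offset 4: leading byte 0xF1 = 11110001 → 4-byte char #2 = F1 8E BA A7.
Offset 8: leading byte 0xDF = 11011111 → 2-byte char #3 = DF 90.
Leading byte 0xDF = 11011111 matches 110xxxxx → 2-byte sequence.
Byte 1: 0xDF = 11011111, payload 11111 (5 bits).
Byte 2: 0x90 = 10010000 (10xxxxxx ✓), payload 010000.
Concatenate: 11111010000 = 0x7D0 (11 bits → U+07D0).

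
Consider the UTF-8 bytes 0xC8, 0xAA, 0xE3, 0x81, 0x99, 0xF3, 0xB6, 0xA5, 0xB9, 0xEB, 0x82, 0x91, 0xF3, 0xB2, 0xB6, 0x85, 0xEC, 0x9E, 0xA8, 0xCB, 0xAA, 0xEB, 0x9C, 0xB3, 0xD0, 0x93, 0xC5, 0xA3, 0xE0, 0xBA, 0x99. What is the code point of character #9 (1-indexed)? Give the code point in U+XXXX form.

Offset 0: leading byte 0xC8 = 11001000 → 2-byte char #1 = C8 AA.
Offset 2: leading byte 0xE3 = 11100011 → 3-byte char #2 = E3 81 99.
Offset 5: leading byte 0xF3 = 11110011 → 4-byte char #3 = F3 B6 A5 B9.
Offset 9: leading byte 0xEB = 11101011 → 3-byte char #4 = EB 82 91.
Offset 12: leading byte 0xF3 = 11110011 → 4-byte char #5 = F3 B2 B6 85.
Offset 16: leading byte 0xEC = 11101100 → 3-byte char #6 = EC 9E A8.
Offset 19: leading byte 0xCB = 11001011 → 2-byte char #7 = CB AA.
Offset 21: leading byte 0xEB = 11101011 → 3-byte char #8 = EB 9C B3.
Offset 24: leading byte 0xD0 = 11010000 → 2-byte char #9 = D0 93.
Leading byte 0xD0 = 11010000 matches 110xxxxx → 2-byte sequence.
Byte 1: 0xD0 = 11010000, payload 10000 (5 bits).
Byte 2: 0x93 = 10010011 (10xxxxxx ✓), payload 010011.
Concatenate: 10000010011 = 0x413 (11 bits → U+0413).

U+0413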